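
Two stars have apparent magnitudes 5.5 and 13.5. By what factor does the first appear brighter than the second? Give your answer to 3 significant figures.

1580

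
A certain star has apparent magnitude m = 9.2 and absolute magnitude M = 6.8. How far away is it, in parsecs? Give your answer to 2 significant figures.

d ≈ 30 pc

Distance modulus: m − M = 9.2 − (6.8) = 2.400
m − M = 5 log₁₀ d − 5
log₁₀ d = (m − M)/5 + 1 = 1.4800
d = 10^1.4800 = 30.20 pc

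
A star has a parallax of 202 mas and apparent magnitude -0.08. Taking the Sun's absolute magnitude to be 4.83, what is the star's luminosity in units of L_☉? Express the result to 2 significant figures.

L/L_☉ ≈ 23

d = 1/p = 1000/202 mas = 4.950 pc
M = m − 5 log₁₀ d + 5 = -0.08 − 5·0.6946 + 5 = 1.447
M − M_☉ = 1.447 − 4.83 = -3.383
L/L_☉ = 10^(−0.4 × -3.383) = 22.56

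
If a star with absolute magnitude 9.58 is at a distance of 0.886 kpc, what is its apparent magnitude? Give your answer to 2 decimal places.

d = 0.886 kpc = 886.0 pc
m = M + 5 log₁₀ d − 5 = 9.58 + 5·2.9474 − 5 = 19.317

m ≈ 19.32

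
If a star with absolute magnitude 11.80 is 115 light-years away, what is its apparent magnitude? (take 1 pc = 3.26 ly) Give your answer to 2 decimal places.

m ≈ 14.54

d = 115 ly / 3.26 = 35.28 pc
m = M + 5 log₁₀ d − 5 = 11.80 + 5·1.5475 − 5 = 14.537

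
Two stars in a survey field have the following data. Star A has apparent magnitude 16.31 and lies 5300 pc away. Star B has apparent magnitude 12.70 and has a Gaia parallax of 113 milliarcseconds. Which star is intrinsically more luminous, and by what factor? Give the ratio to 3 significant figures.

Star A: M = m − 5 log₁₀ d + 5 = 16.31 − 5·3.7243 + 5 = 2.689
Star B: p = 113 mas = 0.113″ → d = 1/p = 8.850 pc
Star B: M = m − 5 log₁₀ d + 5 = 12.70 − 5·0.9469 + 5 = 12.965
ΔM = M_A − M_B = 2.689 − (12.965) = -10.277; smaller M is more luminous → Star A.
L ratio = 10^(0.4 |ΔM|) = 10^4.111 = 12900

Star A is more luminous, by a factor of 12900.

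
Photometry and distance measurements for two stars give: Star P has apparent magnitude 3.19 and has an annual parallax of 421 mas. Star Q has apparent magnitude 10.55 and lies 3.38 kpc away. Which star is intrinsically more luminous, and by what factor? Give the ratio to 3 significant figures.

Star Q is more luminous, by a factor of 2300.

Star P: p = 421 mas = 0.421″ → d = 1/p = 2.375 pc
Star P: M = m − 5 log₁₀ d + 5 = 3.19 − 5·0.3757 + 5 = 6.311
Star Q: d = 3.38 kpc = 3380 pc
Star Q: M = m − 5 log₁₀ d + 5 = 10.55 − 5·3.5289 + 5 = -2.095
ΔM = M_P − M_Q = 6.311 − (-2.095) = 8.406; smaller M is more luminous → Star Q.
L ratio = 10^(0.4 |ΔM|) = 10^3.362 = 2304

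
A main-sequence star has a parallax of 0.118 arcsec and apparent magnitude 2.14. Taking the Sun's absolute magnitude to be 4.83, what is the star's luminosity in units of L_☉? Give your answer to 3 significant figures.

L/L_☉ ≈ 8.56

d = 1/p = 1/0.118″ = 8.475 pc
M = m − 5 log₁₀ d + 5 = 2.14 − 5·0.9281 + 5 = 2.499
M − M_☉ = 2.499 − 4.83 = -2.331
L/L_☉ = 10^(−0.4 × -2.331) = 8.555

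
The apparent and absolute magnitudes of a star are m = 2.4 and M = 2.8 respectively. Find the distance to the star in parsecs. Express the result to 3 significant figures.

d ≈ 8.32 pc

Distance modulus: m − M = 2.4 − (2.8) = -0.400
m − M = 5 log₁₀ d − 5
log₁₀ d = (m − M)/5 + 1 = 0.9200
d = 10^0.9200 = 8.318 pc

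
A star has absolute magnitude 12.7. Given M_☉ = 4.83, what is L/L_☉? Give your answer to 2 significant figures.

L/L_☉ ≈ 7.1×10^-4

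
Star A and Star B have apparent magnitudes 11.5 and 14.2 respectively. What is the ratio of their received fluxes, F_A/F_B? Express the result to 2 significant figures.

F_A/F_B ≈ 12

Magnitude difference = -2.7
Flux ratio = 10^(−0.4 Δm) = 10^(−0.4 × -2.7) = 10^1.080 = 12.02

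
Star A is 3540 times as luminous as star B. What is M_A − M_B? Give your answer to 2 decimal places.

Pogson: ΔM = −2.5 log₁₀(ratio) = −2.5 log₁₀(3540) = −2.5 × 3.5490 = -8.873
Star A is brighter, so it has the smaller magnitude: the difference is negative.

M_A − M_B ≈ -8.87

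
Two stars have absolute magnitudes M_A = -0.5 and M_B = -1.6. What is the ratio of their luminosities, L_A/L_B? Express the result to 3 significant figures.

L_A/L_B ≈ 0.363

ΔM = M_A − M_B = 1.1
L_A/L_B = 10^(−0.4 ΔM) = 10^-0.440 = 0.3631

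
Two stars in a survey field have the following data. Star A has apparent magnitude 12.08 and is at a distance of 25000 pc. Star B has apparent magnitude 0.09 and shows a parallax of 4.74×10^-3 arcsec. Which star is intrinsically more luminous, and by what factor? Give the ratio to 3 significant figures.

Star B is more luminous, by a factor of 4.45.

Star A: M = m − 5 log₁₀ d + 5 = 12.08 − 5·4.3979 + 5 = -4.910
Star B: d = 1/p = 1/4.74×10^-3″ = 211.0 pc
Star B: M = m − 5 log₁₀ d + 5 = 0.09 − 5·2.3242 + 5 = -6.531
ΔM = M_A − M_B = -4.910 − (-6.531) = 1.621; smaller M is more luminous → Star B.
L ratio = 10^(0.4 |ΔM|) = 10^0.649 = 4.452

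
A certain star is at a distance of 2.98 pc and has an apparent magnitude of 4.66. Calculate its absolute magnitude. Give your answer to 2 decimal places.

5 log₁₀(d/10 pc) = 5 log₁₀(2.980) − 5 = -2.629
M = m − 5 log₁₀(d/10) = 4.66 + 2.629 = 7.289

M ≈ 7.29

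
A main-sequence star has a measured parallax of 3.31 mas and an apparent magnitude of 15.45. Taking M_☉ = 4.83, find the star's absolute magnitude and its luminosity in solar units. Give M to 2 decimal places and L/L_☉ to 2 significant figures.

M ≈ 8.05; L/L_☉ ≈ 0.052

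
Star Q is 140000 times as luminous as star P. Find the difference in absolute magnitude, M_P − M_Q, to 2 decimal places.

Pogson: ΔM = −2.5 log₁₀(ratio) = −2.5 log₁₀(140000) = −2.5 × 5.1461 = -12.865
Star Q is brighter so has the smaller magnitude: M_P − M_Q is positive.

M_P − M_Q ≈ 12.87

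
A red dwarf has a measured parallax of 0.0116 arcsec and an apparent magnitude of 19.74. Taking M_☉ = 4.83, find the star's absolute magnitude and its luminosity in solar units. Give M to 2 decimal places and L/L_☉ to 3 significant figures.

M ≈ 15.06; L/L_☉ ≈ 8.07×10^-5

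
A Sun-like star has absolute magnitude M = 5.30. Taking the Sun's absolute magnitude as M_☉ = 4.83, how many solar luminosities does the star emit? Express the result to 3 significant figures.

L/L_☉ ≈ 0.649

M − M_☉ = 5.30 − 4.83 = 0.470
L/L_☉ = 10^(−0.4 (M − M_☉)) = 10^-0.188 = 0.6486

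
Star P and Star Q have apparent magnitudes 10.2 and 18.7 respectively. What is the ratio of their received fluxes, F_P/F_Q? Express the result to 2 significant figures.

Δm = 10.2 − (18.7) = -8.5
Flux ratio = 10^(−0.4 Δm) = 10^(−0.4 × -8.5) = 10^3.400 = 2512

F_P/F_Q ≈ 2500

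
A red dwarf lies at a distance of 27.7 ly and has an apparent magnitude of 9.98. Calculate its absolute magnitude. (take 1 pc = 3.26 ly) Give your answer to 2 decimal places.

d = 27.7 ly / 3.26 = 8.497 pc
5 log₁₀(d/10 pc) = 5 log₁₀(8.497) − 5 = -0.354
M = m − 5 log₁₀(d/10) = 9.98 + 0.354 = 10.334

M ≈ 10.33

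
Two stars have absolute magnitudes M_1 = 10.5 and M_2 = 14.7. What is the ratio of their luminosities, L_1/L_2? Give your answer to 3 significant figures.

L_1/L_2 ≈ 47.9

ΔM = M_1 − M_2 = -4.2
L_1/L_2 = 10^(−0.4 ΔM) = 10^1.680 = 47.86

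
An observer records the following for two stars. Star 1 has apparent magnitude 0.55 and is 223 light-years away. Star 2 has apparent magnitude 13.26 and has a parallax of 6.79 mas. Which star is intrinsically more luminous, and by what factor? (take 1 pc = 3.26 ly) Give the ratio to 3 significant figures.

Star 1 is more luminous, by a factor of 26200.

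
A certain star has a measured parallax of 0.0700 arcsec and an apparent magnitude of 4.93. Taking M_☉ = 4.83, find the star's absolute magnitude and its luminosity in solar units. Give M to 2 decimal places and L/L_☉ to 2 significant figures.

M ≈ 4.16; L/L_☉ ≈ 1.9

d = 1/p = 1/0.0700″ = 14.29 pc
M = m − 5 log₁₀ d + 5 = 4.93 − 5·1.1549 + 5 = 4.155
M − M_☉ = 4.155 − 4.83 = -0.675
L/L_☉ = 10^(−0.4 × -0.675) = 1.861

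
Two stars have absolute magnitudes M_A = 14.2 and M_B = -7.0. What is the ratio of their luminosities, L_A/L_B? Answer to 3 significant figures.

ΔM = M_A − M_B = 21.2
L_A/L_B = 10^(−0.4 ΔM) = 10^-8.480 = 3.311×10^-9

L_A/L_B ≈ 3.31×10^-9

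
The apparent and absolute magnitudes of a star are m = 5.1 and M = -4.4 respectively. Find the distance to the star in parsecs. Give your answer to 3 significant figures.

d ≈ 794 pc

μ = m − M = 9.500
m − M = 5 log₁₀ d − 5
log₁₀ d = (m − M)/5 + 1 = 2.9000
d = 10^2.9000 = 794.3 pc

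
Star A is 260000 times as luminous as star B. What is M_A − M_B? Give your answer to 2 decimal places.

Pogson: ΔM = −2.5 log₁₀(ratio) = −2.5 log₁₀(260000) = −2.5 × 5.4150 = -13.537
Star A is brighter, so it has the smaller magnitude: the difference is negative.

M_A − M_B ≈ -13.54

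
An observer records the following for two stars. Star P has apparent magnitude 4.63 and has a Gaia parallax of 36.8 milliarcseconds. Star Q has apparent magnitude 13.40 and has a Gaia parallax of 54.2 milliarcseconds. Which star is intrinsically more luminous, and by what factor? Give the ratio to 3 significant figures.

Star P is more luminous, by a factor of 6990.

Star P: p = 36.8 mas = 0.0368″ → d = 1/p = 27.17 pc
Star P: M = m − 5 log₁₀ d + 5 = 4.63 − 5·1.4342 + 5 = 2.459
Star Q: p = 54.2 mas = 0.0542″ → d = 1/p = 18.45 pc
Star Q: M = m − 5 log₁₀ d + 5 = 13.40 − 5·1.2660 + 5 = 12.070
ΔM = M_P − M_Q = 2.459 − (12.070) = -9.611; smaller M is more luminous → Star P.
L ratio = 10^(0.4 |ΔM|) = 10^3.844 = 6987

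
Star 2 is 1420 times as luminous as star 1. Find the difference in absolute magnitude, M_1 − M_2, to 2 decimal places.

M_1 − M_2 ≈ 7.88

Pogson: ΔM = −2.5 log₁₀(ratio) = −2.5 log₁₀(1420) = −2.5 × 3.1523 = -7.881
Star 2 is brighter so has the smaller magnitude: M_1 − M_2 is positive.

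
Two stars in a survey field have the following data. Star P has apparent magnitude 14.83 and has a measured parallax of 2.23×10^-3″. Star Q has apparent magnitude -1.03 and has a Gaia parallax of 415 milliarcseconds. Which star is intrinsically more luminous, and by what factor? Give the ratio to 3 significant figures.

Star P: d = 1/p = 1/2.23×10^-3″ = 448.4 pc
Star P: M = m − 5 log₁₀ d + 5 = 14.83 − 5·2.6517 + 5 = 6.572
Star Q: p = 415 mas = 0.415″ → d = 1/p = 2.410 pc
Star Q: M = m − 5 log₁₀ d + 5 = -1.03 − 5·0.3820 + 5 = 2.060
ΔM = M_P − M_Q = 6.572 − (2.060) = 4.511; smaller M is more luminous → Star Q.
L ratio = 10^(0.4 |ΔM|) = 10^1.805 = 63.75

Star Q is more luminous, by a factor of 63.8.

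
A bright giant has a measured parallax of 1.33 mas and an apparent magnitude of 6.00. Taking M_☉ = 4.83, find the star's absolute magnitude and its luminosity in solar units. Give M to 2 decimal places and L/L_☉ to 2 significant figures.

d = 1/p = 1000/1.33 mas = 751.9 pc
M = m − 5 log₁₀ d + 5 = 6.00 − 5·2.8761 + 5 = -3.381
M − M_☉ = -3.381 − 4.83 = -8.211
L/L_☉ = 10^(−0.4 × -8.211) = 1924

M ≈ -3.38; L/L_☉ ≈ 1900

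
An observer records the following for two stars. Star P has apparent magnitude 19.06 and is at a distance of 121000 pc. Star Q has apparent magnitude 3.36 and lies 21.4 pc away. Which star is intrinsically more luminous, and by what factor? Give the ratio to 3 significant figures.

Star P is more luminous, by a factor of 16.8.

Star P: M = m − 5 log₁₀ d + 5 = 19.06 − 5·5.0828 + 5 = -1.354
Star Q: M = m − 5 log₁₀ d + 5 = 3.36 − 5·1.3304 + 5 = 1.708
ΔM = M_P − M_Q = -1.354 − (1.708) = -3.062; smaller M is more luminous → Star P.
L ratio = 10^(0.4 |ΔM|) = 10^1.225 = 16.78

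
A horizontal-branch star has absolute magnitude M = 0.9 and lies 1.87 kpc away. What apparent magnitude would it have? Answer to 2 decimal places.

m ≈ 12.26

d = 1.87 kpc = 1870 pc
m = M + 5 log₁₀ d − 5 = 0.9 + 5·3.2718 − 5 = 12.259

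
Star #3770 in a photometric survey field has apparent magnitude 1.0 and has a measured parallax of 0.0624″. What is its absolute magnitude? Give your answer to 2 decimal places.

d = 1/p = 1/0.0624″ = 16.03 pc
5 log₁₀(d/10 pc) = 5 log₁₀(16.03) − 5 = 1.024
M = m − 5 log₁₀(d/10) = 1.0 − 1.024 = -0.024

M ≈ -0.02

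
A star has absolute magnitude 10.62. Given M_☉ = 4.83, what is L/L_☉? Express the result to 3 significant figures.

M − M_☉ = 10.62 − 4.83 = 5.790
L/L_☉ = 10^(−0.4 (M − M_☉)) = 10^-2.316 = 4.831×10^-3

L/L_☉ ≈ 4.83×10^-3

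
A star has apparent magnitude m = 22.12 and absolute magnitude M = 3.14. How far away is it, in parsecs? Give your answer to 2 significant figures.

Distance modulus: m − M = 22.12 − (3.14) = 18.980
m − M = 5 log₁₀ d − 5
log₁₀ d = (m − M)/5 + 1 = 4.7960
d = 10^4.7960 = 62520 pc

d ≈ 63000 pc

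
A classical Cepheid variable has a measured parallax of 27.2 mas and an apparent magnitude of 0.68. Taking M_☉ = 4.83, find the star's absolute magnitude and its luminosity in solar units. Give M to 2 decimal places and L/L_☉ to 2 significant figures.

d = 1/p = 1000/27.2 mas = 36.76 pc
M = m − 5 log₁₀ d + 5 = 0.68 − 5·1.5654 + 5 = -2.147
M − M_☉ = -2.147 − 4.83 = -6.977
L/L_☉ = 10^(−0.4 × -6.977) = 617.8

M ≈ -2.15; L/L_☉ ≈ 620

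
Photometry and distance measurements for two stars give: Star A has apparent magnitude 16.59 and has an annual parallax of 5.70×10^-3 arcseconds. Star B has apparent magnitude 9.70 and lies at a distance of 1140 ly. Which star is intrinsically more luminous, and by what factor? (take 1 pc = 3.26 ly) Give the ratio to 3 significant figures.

Star B is more luminous, by a factor of 2270.

Star A: d = 1/p = 1/5.70×10^-3″ = 175.4 pc
Star A: M = m − 5 log₁₀ d + 5 = 16.59 − 5·2.2441 + 5 = 10.369
Star B: d = 1140 ly / 3.26 = 349.7 pc
Star B: M = m − 5 log₁₀ d + 5 = 9.70 − 5·2.5437 + 5 = 1.982
ΔM = M_A − M_B = 10.369 − (1.982) = 8.388; smaller M is more luminous → Star B.
L ratio = 10^(0.4 |ΔM|) = 10^3.355 = 2265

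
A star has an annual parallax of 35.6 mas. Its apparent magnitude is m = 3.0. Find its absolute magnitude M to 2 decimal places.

p = 35.6 mas = 0.0356″ → d = 1/p = 28.09 pc
5 log₁₀(d/10 pc) = 5 log₁₀(28.09) − 5 = 2.243
M = m − 5 log₁₀(d/10) = 3.0 − 2.243 = 0.757

M ≈ 0.76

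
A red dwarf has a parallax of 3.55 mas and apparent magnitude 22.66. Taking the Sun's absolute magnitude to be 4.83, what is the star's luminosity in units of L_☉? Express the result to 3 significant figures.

L/L_☉ ≈ 5.86×10^-5

d = 1/p = 1000/3.55 mas = 281.7 pc
M = m − 5 log₁₀ d + 5 = 22.66 − 5·2.4498 + 5 = 15.411
M − M_☉ = 15.411 − 4.83 = 10.581
L/L_☉ = 10^(−0.4 × 10.581) = 5.855×10^-5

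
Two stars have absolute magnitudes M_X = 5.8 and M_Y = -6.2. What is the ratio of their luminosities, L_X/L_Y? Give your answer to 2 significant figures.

ΔM = M_X − M_Y = 12.0
L_X/L_Y = 10^(−0.4 ΔM) = 10^-4.800 = 1.585×10^-5

L_X/L_Y ≈ 1.6×10^-5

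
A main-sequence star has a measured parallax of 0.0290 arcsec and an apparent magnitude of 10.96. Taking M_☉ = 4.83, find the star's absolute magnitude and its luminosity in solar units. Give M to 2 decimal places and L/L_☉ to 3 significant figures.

M ≈ 8.27; L/L_☉ ≈ 0.0420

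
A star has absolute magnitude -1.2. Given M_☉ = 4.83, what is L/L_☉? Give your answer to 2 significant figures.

M − M_☉ = -1.2 − 4.83 = -6.030
L/L_☉ = 10^(−0.4 (M − M_☉)) = 10^2.412 = 258.2

L/L_☉ ≈ 260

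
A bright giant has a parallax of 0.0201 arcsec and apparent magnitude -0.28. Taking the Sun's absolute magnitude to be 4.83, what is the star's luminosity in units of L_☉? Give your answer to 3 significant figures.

d = 1/p = 1/0.0201″ = 49.75 pc
M = m − 5 log₁₀ d + 5 = -0.28 − 5·1.6968 + 5 = -3.764
M − M_☉ = -3.764 − 4.83 = -8.594
L/L_☉ = 10^(−0.4 × -8.594) = 2739

L/L_☉ ≈ 2740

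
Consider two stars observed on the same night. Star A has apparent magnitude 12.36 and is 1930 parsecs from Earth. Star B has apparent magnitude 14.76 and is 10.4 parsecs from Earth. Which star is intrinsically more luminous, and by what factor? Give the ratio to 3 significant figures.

Star A is more luminous, by a factor of 314000.

Star A: M = m − 5 log₁₀ d + 5 = 12.36 − 5·3.2856 + 5 = 0.932
Star B: M = m − 5 log₁₀ d + 5 = 14.76 − 5·1.0170 + 5 = 14.675
ΔM = M_A − M_B = 0.932 − (14.675) = -13.743; smaller M is more luminous → Star A.
L ratio = 10^(0.4 |ΔM|) = 10^5.497 = 314100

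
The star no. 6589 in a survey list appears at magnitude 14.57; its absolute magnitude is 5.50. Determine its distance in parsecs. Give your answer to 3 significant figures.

d ≈ 652 pc

μ = m − M = 9.070
m − M = 5 log₁₀ d − 5
log₁₀ d = (m − M)/5 + 1 = 2.8140
d = 10^2.8140 = 651.6 pc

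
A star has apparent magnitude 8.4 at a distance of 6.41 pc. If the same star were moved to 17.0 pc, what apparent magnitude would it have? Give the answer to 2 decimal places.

m ≈ 10.52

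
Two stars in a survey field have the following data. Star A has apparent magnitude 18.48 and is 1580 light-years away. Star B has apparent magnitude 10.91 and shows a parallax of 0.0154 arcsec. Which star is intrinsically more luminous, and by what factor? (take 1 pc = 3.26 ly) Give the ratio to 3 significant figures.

Star B is more luminous, by a factor of 19.1.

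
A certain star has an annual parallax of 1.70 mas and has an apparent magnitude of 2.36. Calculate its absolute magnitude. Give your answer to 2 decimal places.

M ≈ -6.49

p = 1.70 mas = 1.70×10^-3″ → d = 1/p = 588.2 pc
5 log₁₀(d/10 pc) = 5 log₁₀(588.2) − 5 = 8.848
M = m − 5 log₁₀(d/10) = 2.36 − 8.848 = -6.488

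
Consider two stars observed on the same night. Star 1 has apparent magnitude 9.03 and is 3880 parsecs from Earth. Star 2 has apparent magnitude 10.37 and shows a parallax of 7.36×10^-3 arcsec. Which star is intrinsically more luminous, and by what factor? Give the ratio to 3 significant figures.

Star 1 is more luminous, by a factor of 2800.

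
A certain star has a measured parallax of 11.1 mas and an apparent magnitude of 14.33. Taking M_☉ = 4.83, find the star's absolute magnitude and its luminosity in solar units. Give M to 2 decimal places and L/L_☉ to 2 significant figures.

d = 1/p = 1000/11.1 mas = 90.09 pc
M = m − 5 log₁₀ d + 5 = 14.33 − 5·1.9547 + 5 = 9.557
M − M_☉ = 9.557 − 4.83 = 4.727
L/L_☉ = 10^(−0.4 × 4.727) = 0.01286

M ≈ 9.56; L/L_☉ ≈ 0.013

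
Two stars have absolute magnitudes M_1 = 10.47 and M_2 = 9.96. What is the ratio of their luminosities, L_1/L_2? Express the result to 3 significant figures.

L_1/L_2 ≈ 0.625

ΔM = M_1 − M_2 = 0.51
L_1/L_2 = 10^(−0.4 ΔM) = 10^-0.204 = 0.6252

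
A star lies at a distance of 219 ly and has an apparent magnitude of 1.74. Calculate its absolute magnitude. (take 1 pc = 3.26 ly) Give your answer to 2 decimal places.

d = 219 ly / 3.26 = 67.18 pc
5 log₁₀(d/10 pc) = 5 log₁₀(67.18) − 5 = 4.136
M = m − 5 log₁₀(d/10) = 1.74 − 4.136 = -2.396

M ≈ -2.40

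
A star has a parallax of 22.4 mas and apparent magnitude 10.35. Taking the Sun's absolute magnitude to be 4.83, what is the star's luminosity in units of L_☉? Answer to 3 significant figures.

L/L_☉ ≈ 0.123

d = 1/p = 1000/22.4 mas = 44.64 pc
M = m − 5 log₁₀ d + 5 = 10.35 − 5·1.6498 + 5 = 7.101
M − M_☉ = 7.101 − 4.83 = 2.271
L/L_☉ = 10^(−0.4 × 2.271) = 0.1235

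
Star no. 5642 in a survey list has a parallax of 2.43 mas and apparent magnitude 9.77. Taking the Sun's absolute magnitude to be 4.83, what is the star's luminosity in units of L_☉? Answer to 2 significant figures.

L/L_☉ ≈ 18

d = 1/p = 1000/2.43 mas = 411.5 pc
M = m − 5 log₁₀ d + 5 = 9.77 − 5·2.6144 + 5 = 1.698
M − M_☉ = 1.698 − 4.83 = -3.132
L/L_☉ = 10^(−0.4 × -3.132) = 17.90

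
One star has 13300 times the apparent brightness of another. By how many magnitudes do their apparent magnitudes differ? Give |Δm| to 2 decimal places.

|Δm| ≈ 10.31

Pogson: Δm = −2.5 log₁₀(ratio) = −2.5 log₁₀(13300) = −2.5 × 4.1239 = -10.310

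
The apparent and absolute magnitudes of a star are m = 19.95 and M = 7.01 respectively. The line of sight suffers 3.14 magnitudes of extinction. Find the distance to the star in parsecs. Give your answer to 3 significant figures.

d ≈ 912 pc

m − M = 5 log₁₀(d/10 pc) + A  ⇒  19.95 − (7.01) − 3.14 = 5 log₁₀(d/10)
9.800 = 5 log₁₀(d/10)
log₁₀ d = (m − M − A)/5 + 1 = 2.9600
d = 10^2.9600 = 912.0 pc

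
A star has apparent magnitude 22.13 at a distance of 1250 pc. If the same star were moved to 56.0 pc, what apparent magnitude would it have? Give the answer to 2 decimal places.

m ≈ 15.39

Flux ∝ 1/d², so Δm = 5 log₁₀(d₂/d₁) = 5 log₁₀(56.0/1250) = -6.744
m₂ = m₁ + Δm = 22.13 + (-6.744) = 15.386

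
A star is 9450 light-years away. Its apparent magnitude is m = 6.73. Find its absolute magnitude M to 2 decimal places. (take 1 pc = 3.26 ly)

d = 9450 ly / 3.26 = 2899 pc
5 log₁₀(d/10 pc) = 5 log₁₀(2899) − 5 = 12.311
M = m − 5 log₁₀(d/10) = 6.73 − 12.311 = -5.581

M ≈ -5.58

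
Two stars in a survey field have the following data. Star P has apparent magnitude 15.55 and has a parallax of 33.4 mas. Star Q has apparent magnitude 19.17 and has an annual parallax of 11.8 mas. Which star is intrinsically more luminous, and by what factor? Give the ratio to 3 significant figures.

Star P: p = 33.4 mas = 0.0334″ → d = 1/p = 29.94 pc
Star P: M = m − 5 log₁₀ d + 5 = 15.55 − 5·1.4763 + 5 = 13.169
Star Q: p = 11.8 mas = 0.0118″ → d = 1/p = 84.75 pc
Star Q: M = m − 5 log₁₀ d + 5 = 19.17 − 5·1.9281 + 5 = 14.529
ΔM = M_P − M_Q = 13.169 − (14.529) = -1.361; smaller M is more luminous → Star P.
L ratio = 10^(0.4 |ΔM|) = 10^0.544 = 3.502

Star P is more luminous, by a factor of 3.50.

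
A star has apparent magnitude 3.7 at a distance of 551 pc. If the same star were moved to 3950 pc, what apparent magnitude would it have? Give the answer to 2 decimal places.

m ≈ 7.98

Flux ∝ 1/d², so Δm = 5 log₁₀(d₂/d₁) = 5 log₁₀(3950/551) = 4.277
m₂ = m₁ + Δm = 3.7 + (4.277) = 7.977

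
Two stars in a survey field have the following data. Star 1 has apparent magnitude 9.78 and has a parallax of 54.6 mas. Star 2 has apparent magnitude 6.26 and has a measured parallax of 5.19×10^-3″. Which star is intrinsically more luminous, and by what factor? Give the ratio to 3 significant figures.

Star 2 is more luminous, by a factor of 2830.

Star 1: p = 54.6 mas = 0.0546″ → d = 1/p = 18.32 pc
Star 1: M = m − 5 log₁₀ d + 5 = 9.78 − 5·1.2628 + 5 = 8.466
Star 2: d = 1/p = 1/5.19×10^-3″ = 192.7 pc
Star 2: M = m − 5 log₁₀ d + 5 = 6.26 − 5·2.2848 + 5 = -0.164
ΔM = M_1 − M_2 = 8.466 − (-0.164) = 8.630; smaller M is more luminous → Star 2.
L ratio = 10^(0.4 |ΔM|) = 10^3.452 = 2832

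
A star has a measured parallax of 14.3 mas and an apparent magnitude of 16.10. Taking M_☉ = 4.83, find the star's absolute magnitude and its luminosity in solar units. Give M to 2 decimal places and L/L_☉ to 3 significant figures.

M ≈ 11.88; L/L_☉ ≈ 1.52×10^-3

d = 1/p = 1000/14.3 mas = 69.93 pc
M = m − 5 log₁₀ d + 5 = 16.10 − 5·1.8447 + 5 = 11.877
M − M_☉ = 11.877 − 4.83 = 7.047
L/L_☉ = 10^(−0.4 × 7.047) = 1.518×10^-3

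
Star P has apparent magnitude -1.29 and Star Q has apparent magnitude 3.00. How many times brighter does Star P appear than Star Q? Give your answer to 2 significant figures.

52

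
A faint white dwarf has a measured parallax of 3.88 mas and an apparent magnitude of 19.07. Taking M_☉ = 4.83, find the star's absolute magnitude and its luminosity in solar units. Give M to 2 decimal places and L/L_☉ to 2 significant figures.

d = 1/p = 1000/3.88 mas = 257.7 pc
M = m − 5 log₁₀ d + 5 = 19.07 − 5·2.4112 + 5 = 12.014
M − M_☉ = 12.014 − 4.83 = 7.184
L/L_☉ = 10^(−0.4 × 7.184) = 1.338×10^-3

M ≈ 12.01; L/L_☉ ≈ 1.3×10^-3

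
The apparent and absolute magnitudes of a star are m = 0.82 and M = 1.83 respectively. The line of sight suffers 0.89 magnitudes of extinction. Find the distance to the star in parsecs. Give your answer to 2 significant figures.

m − M = 5 log₁₀(d/10 pc) + A  ⇒  0.82 − (1.83) − 0.89 = 5 log₁₀(d/10)
-1.900 = 5 log₁₀(d/10)
log₁₀ d = (m − M − A)/5 + 1 = 0.6200
d = 10^0.6200 = 4.169 pc

d ≈ 4.2 pc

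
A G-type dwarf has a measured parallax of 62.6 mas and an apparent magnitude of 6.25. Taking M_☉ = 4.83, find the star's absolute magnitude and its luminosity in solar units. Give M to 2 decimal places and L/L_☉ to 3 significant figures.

M ≈ 5.23; L/L_☉ ≈ 0.690

d = 1/p = 1000/62.6 mas = 15.97 pc
M = m − 5 log₁₀ d + 5 = 6.25 − 5·1.2034 + 5 = 5.233
M − M_☉ = 5.233 − 4.83 = 0.403
L/L_☉ = 10^(−0.4 × 0.403) = 0.6900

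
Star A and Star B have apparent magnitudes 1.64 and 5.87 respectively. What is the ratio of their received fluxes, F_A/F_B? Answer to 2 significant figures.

F_A/F_B ≈ 49

Magnitude difference = -4.23
Flux ratio = 10^(−0.4 Δm) = 10^(−0.4 × -4.23) = 10^1.692 = 49.20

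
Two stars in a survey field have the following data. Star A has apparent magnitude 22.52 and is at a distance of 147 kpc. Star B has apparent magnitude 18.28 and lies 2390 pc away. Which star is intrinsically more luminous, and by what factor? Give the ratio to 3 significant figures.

Star A is more luminous, by a factor of 76.2.

Star A: d = 147 kpc = 147000 pc
Star A: M = m − 5 log₁₀ d + 5 = 22.52 − 5·5.1673 + 5 = 1.683
Star B: M = m − 5 log₁₀ d + 5 = 18.28 − 5·3.3784 + 5 = 6.388
ΔM = M_A − M_B = 1.683 − (6.388) = -4.705; smaller M is more luminous → Star A.
L ratio = 10^(0.4 |ΔM|) = 10^1.882 = 76.18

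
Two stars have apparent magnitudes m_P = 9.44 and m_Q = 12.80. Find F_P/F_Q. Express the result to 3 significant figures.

Magnitude difference = -3.36
Flux ratio = 10^(−0.4 Δm) = 10^(−0.4 × -3.36) = 10^1.344 = 22.08

F_P/F_Q ≈ 22.1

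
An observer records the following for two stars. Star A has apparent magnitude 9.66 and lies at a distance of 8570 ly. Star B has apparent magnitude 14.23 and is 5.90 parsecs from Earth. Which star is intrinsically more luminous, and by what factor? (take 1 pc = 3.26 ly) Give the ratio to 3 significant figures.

Star A is more luminous, by a factor of 1.34×10^7.

Star A: d = 8570 ly / 3.26 = 2629 pc
Star A: M = m − 5 log₁₀ d + 5 = 9.66 − 5·3.4198 + 5 = -2.439
Star B: M = m − 5 log₁₀ d + 5 = 14.23 − 5·0.7709 + 5 = 15.376
ΔM = M_A − M_B = -2.439 − (15.376) = -17.815; smaller M is more luminous → Star A.
L ratio = 10^(0.4 |ΔM|) = 10^7.126 = 1.336×10^7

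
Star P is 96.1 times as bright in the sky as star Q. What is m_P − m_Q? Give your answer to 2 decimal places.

Pogson: Δm = −2.5 log₁₀(ratio) = −2.5 log₁₀(96.1) = −2.5 × 1.9827 = -4.957
Star P is brighter, so it has the smaller magnitude: the difference is negative.

m_P − m_Q ≈ -4.96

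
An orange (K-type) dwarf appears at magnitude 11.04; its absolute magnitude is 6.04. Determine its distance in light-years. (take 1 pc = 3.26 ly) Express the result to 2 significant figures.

μ = m − M = 5.000
m − M = 5 log₁₀ d − 5
log₁₀ d = (m − M)/5 + 1 = 2.0000
d = 10^2.0000 = 100.0 pc
= 326.0 ly

d ≈ 330 ly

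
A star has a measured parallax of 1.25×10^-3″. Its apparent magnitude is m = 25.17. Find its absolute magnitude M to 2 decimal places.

M ≈ 15.65

d = 1/p = 1/1.25×10^-3″ = 800.0 pc
5 log₁₀(d/10 pc) = 5 log₁₀(800.0) − 5 = 9.515
M = m − 5 log₁₀(d/10) = 25.17 − 9.515 = 15.655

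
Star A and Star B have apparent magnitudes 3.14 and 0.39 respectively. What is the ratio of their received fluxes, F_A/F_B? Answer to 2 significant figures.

Magnitude difference = 2.75
Flux ratio = 10^(−0.4 Δm) = 10^(−0.4 × 2.75) = 10^-1.100 = 0.07943

F_A/F_B ≈ 0.079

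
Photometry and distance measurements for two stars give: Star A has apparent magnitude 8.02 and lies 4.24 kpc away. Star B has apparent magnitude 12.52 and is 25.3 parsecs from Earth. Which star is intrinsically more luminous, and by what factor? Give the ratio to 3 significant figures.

Star A is more luminous, by a factor of 1.77×10^6.

Star A: d = 4.24 kpc = 4240 pc
Star A: M = m − 5 log₁₀ d + 5 = 8.02 − 5·3.6274 + 5 = -5.117
Star B: M = m − 5 log₁₀ d + 5 = 12.52 − 5·1.4031 + 5 = 10.504
ΔM = M_A − M_B = -5.117 − (10.504) = -15.621; smaller M is more luminous → Star A.
L ratio = 10^(0.4 |ΔM|) = 10^6.248 = 1.772×10^6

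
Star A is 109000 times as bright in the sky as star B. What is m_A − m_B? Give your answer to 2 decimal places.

m_A − m_B ≈ -12.59

Pogson: Δm = −2.5 log₁₀(ratio) = −2.5 log₁₀(109000) = −2.5 × 5.0374 = -12.594
Star A is brighter, so it has the smaller magnitude: the difference is negative.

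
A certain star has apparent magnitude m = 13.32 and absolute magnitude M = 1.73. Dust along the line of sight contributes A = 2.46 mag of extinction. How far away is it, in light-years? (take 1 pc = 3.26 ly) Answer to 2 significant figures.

m − M = 5 log₁₀(d/10 pc) + A  ⇒  13.32 − (1.73) − 2.46 = 5 log₁₀(d/10)
9.130 = 5 log₁₀(d/10)
log₁₀ d = (m − M − A)/5 + 1 = 2.8260
d = 10^2.8260 = 669.9 pc
= 2184 ly

d ≈ 2200 ly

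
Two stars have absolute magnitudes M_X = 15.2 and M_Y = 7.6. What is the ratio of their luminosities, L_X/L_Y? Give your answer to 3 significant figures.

ΔM = M_X − M_Y = 7.6
L_X/L_Y = 10^(−0.4 ΔM) = 10^-3.040 = 9.120×10^-4

L_X/L_Y ≈ 9.12×10^-4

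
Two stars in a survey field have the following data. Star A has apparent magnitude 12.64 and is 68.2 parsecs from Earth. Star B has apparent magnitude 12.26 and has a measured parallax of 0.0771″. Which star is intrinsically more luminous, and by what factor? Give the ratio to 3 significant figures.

Star A is more luminous, by a factor of 19.5.

Star A: M = m − 5 log₁₀ d + 5 = 12.64 − 5·1.8338 + 5 = 8.471
Star B: d = 1/p = 1/0.0771″ = 12.97 pc
Star B: M = m − 5 log₁₀ d + 5 = 12.26 − 5·1.1129 + 5 = 11.695
ΔM = M_A − M_B = 8.471 − (11.695) = -3.224; smaller M is more luminous → Star A.
L ratio = 10^(0.4 |ΔM|) = 10^1.290 = 19.48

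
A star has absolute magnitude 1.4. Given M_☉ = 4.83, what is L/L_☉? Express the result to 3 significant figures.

M − M_☉ = 1.4 − 4.83 = -3.430
L/L_☉ = 10^(−0.4 (M − M_☉)) = 10^1.372 = 23.55

L/L_☉ ≈ 23.6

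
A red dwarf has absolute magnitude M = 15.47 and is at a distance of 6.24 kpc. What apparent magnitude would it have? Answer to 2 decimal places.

m ≈ 29.45

d = 6.24 kpc = 6240 pc
m = M + 5 log₁₀ d − 5 = 15.47 + 5·3.7952 − 5 = 29.446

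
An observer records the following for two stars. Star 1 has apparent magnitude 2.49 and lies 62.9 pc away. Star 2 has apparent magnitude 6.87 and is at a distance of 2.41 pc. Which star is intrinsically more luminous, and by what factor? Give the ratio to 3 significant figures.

Star 1 is more luminous, by a factor of 38500.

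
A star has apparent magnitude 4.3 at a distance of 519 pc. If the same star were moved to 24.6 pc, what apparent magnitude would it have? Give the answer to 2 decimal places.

Flux ∝ 1/d², so Δm = 5 log₁₀(d₂/d₁) = 5 log₁₀(24.6/519) = -6.621
m₂ = m₁ + Δm = 4.3 + (-6.621) = -2.321

m ≈ -2.32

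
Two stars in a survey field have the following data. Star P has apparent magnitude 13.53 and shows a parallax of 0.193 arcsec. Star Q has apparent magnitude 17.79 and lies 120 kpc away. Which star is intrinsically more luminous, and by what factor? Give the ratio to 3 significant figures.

Star Q is more luminous, by a factor of 1.06×10^7.

Star P: d = 1/p = 1/0.193″ = 5.181 pc
Star P: M = m − 5 log₁₀ d + 5 = 13.53 − 5·0.7144 + 5 = 14.958
Star Q: d = 120 kpc = 120000 pc
Star Q: M = m − 5 log₁₀ d + 5 = 17.79 − 5·5.0792 + 5 = -2.606
ΔM = M_P − M_Q = 14.958 − (-2.606) = 17.564; smaller M is more luminous → Star Q.
L ratio = 10^(0.4 |ΔM|) = 10^7.025 = 1.060×10^7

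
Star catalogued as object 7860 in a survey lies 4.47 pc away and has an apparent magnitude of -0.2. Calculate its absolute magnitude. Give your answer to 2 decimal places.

M ≈ 1.55

5 log₁₀(d/10 pc) = 5 log₁₀(4.470) − 5 = -1.748
M = m − 5 log₁₀(d/10) = -0.2 + 1.748 = 1.548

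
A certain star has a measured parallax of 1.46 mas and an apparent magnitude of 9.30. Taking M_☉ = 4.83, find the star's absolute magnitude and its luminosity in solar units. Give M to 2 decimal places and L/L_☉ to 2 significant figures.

M ≈ 0.12; L/L_☉ ≈ 76

d = 1/p = 1000/1.46 mas = 684.9 pc
M = m − 5 log₁₀ d + 5 = 9.30 − 5·2.8356 + 5 = 0.122
M − M_☉ = 0.122 − 4.83 = -4.708
L/L_☉ = 10^(−0.4 × -4.708) = 76.44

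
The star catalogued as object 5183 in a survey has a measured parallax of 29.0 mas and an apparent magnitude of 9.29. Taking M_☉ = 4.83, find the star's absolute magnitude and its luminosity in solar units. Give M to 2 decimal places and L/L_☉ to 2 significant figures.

d = 1/p = 1000/29.0 mas = 34.48 pc
M = m − 5 log₁₀ d + 5 = 9.29 − 5·1.5376 + 5 = 6.602
M − M_☉ = 6.602 − 4.83 = 1.772
L/L_☉ = 10^(−0.4 × 1.772) = 0.1955

M ≈ 6.60; L/L_☉ ≈ 0.20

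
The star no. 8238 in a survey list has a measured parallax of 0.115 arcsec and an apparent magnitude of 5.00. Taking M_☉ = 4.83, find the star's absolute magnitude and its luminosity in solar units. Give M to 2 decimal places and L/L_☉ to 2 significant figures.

d = 1/p = 1/0.115″ = 8.696 pc
M = m − 5 log₁₀ d + 5 = 5.00 − 5·0.9393 + 5 = 5.303
M − M_☉ = 5.303 − 4.83 = 0.473
L/L_☉ = 10^(−0.4 × 0.473) = 0.6466

M ≈ 5.30; L/L_☉ ≈ 0.65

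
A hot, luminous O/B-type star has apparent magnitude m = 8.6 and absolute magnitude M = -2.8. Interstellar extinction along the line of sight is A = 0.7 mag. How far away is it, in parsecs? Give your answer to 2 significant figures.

d ≈ 1400 pc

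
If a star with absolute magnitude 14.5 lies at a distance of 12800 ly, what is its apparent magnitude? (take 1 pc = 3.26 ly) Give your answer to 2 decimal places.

d = 12800 ly / 3.26 = 3926 pc
m = M + 5 log₁₀ d − 5 = 14.5 + 5·3.5940 − 5 = 27.470

m ≈ 27.47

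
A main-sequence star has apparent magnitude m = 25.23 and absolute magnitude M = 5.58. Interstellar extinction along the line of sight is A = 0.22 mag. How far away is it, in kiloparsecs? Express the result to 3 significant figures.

m − M = 5 log₁₀(d/10 pc) + A  ⇒  25.23 − (5.58) − 0.22 = 5 log₁₀(d/10)
19.430 = 5 log₁₀(d/10)
log₁₀ d = (m − M − A)/5 + 1 = 4.8860
d = 10^4.8860 = 76910 pc
= 76.91 kpc

d ≈ 76.9 kpc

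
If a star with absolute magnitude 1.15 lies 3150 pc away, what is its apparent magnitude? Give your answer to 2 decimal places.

m ≈ 13.64

m = M + 5 log₁₀ d − 5 = 1.15 + 5·3.4983 − 5 = 13.642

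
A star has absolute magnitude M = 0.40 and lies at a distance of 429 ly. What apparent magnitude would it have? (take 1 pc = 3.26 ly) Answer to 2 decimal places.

m ≈ 6.00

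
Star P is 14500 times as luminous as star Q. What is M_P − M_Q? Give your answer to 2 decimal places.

Pogson: ΔM = −2.5 log₁₀(ratio) = −2.5 log₁₀(14500) = −2.5 × 4.1614 = -10.403
Star P is brighter, so it has the smaller magnitude: the difference is negative.

M_P − M_Q ≈ -10.40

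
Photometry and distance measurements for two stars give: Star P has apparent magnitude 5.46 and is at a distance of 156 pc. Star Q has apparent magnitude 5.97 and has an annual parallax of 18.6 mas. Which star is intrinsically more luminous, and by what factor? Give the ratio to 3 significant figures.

Star P is more luminous, by a factor of 13.5.

Star P: M = m − 5 log₁₀ d + 5 = 5.46 − 5·2.1931 + 5 = -0.506
Star Q: p = 18.6 mas = 0.0186″ → d = 1/p = 53.76 pc
Star Q: M = m − 5 log₁₀ d + 5 = 5.97 − 5·1.7305 + 5 = 2.318
ΔM = M_P − M_Q = -0.506 − (2.318) = -2.823; smaller M is more luminous → Star P.
L ratio = 10^(0.4 |ΔM|) = 10^1.129 = 13.47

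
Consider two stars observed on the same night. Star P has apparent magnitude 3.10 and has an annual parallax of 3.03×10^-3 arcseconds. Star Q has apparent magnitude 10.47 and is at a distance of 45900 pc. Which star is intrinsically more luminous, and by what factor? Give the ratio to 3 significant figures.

Star P: d = 1/p = 1/3.03×10^-3″ = 330.0 pc
Star P: M = m − 5 log₁₀ d + 5 = 3.10 − 5·2.5186 + 5 = -4.493
Star Q: M = m − 5 log₁₀ d + 5 = 10.47 − 5·4.6618 + 5 = -7.839
ΔM = M_P − M_Q = -4.493 − (-7.839) = 3.346; smaller M is more luminous → Star Q.
L ratio = 10^(0.4 |ΔM|) = 10^1.339 = 21.80

Star Q is more luminous, by a factor of 21.8.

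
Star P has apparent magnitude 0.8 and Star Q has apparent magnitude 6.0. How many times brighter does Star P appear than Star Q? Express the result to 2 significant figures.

120

Δm = 0.8 − (6.0) = -5.2
Flux ratio = 10^(−0.4 Δm) = 10^(−0.4 × -5.2) = 10^2.080 = 120.2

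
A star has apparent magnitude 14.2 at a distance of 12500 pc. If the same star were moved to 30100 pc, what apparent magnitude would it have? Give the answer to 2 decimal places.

m ≈ 16.11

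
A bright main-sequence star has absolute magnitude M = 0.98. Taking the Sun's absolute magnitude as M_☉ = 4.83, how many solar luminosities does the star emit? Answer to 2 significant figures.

L/L_☉ ≈ 35

M − M_☉ = 0.98 − 4.83 = -3.850
L/L_☉ = 10^(−0.4 (M − M_☉)) = 10^1.540 = 34.67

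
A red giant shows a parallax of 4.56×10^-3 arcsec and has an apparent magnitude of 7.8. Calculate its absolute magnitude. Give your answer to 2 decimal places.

d = 1/p = 1/4.56×10^-3″ = 219.3 pc
5 log₁₀(d/10 pc) = 5 log₁₀(219.3) − 5 = 6.705
M = m − 5 log₁₀(d/10) = 7.8 − 6.705 = 1.095

M ≈ 1.09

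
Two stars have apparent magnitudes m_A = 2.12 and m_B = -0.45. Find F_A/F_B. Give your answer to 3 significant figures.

Magnitude difference = 2.57
Flux ratio = 10^(−0.4 Δm) = 10^(−0.4 × 2.57) = 10^-1.028 = 0.09376

F_A/F_B ≈ 0.0938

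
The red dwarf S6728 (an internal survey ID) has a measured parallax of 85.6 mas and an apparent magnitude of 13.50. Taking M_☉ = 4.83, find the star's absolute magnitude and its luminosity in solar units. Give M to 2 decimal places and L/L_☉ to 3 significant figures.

M ≈ 13.16; L/L_☉ ≈ 4.65×10^-4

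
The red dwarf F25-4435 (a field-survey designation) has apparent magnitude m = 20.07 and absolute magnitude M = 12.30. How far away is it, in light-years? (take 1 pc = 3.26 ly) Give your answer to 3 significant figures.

d ≈ 1170 ly

Distance modulus: m − M = 20.07 − (12.30) = 7.770
m − M = 5 log₁₀ d − 5
log₁₀ d = (m − M)/5 + 1 = 2.5540
d = 10^2.5540 = 358.1 pc
= 1167 ly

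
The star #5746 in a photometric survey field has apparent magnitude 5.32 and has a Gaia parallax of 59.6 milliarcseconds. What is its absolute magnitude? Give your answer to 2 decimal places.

M ≈ 4.20

p = 59.6 mas = 0.0596″ → d = 1/p = 16.78 pc
5 log₁₀(d/10 pc) = 5 log₁₀(16.78) − 5 = 1.124
M = m − 5 log₁₀(d/10) = 5.32 − 1.124 = 4.196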